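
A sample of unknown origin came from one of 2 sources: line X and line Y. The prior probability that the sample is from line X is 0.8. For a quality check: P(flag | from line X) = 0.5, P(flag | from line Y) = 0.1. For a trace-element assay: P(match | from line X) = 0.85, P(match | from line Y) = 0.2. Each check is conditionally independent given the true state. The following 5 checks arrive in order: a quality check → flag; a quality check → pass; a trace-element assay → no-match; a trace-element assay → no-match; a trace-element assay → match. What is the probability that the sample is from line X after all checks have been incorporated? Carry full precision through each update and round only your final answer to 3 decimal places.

After a quality check='flag': P(line X) = 0.5·0.8000 / (0.5·0.8000 + 0.1·0.2000) ≈ 0.9524
After a quality check='pass': P(line X) = 0.5·0.9524 / (0.5·0.9524 + 0.9·0.0476) ≈ 0.9174
After a trace-element assay='no-match': P(line X) = 0.15·0.9174 / (0.15·0.9174 + 0.8·0.0826) ≈ 0.6757
After a trace-element assay='no-match': P(line X) = 0.15·0.6757 / (0.15·0.6757 + 0.8·0.3243) ≈ 0.2809
After a trace-element assay='match': P(line X) = 0.85·0.2809 / (0.85·0.2809 + 0.2·0.7191) ≈ 0.6241

0.624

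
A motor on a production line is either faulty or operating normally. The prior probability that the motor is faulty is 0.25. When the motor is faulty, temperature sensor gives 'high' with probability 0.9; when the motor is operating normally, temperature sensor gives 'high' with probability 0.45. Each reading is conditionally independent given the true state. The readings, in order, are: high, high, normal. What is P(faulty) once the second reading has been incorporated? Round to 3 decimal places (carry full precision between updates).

After 'high': P(faulty) = 0.9·0.2500 / (0.9·0.2500 + 0.45·0.7500) ≈ 0.4000
After 'high': P(faulty) = 0.9·0.4000 / (0.9·0.4000 + 0.45·0.6000) ≈ 0.5714

0.571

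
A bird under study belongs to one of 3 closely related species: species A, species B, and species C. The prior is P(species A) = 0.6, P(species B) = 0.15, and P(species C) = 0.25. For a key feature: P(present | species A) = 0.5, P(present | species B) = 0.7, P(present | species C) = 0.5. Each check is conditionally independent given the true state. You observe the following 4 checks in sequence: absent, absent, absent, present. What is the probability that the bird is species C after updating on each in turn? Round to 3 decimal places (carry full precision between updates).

0.279

Each posterior becomes the prior for the next update.
After 'absent': normaliser = 0.5·0.6000 + 0.3·0.1500 + 0.5·0.2500; P(species A) ≈ 0.6383, P(species B) ≈ 0.0957, P(species C) ≈ 0.2660
After 'absent': normaliser = 0.5·0.6383 + 0.3·0.0957 + 0.5·0.2660; P(species A) ≈ 0.6637, P(species B) ≈ 0.0597, P(species C) ≈ 0.2765
After 'absent': normaliser = 0.5·0.6637 + 0.3·0.0597 + 0.5·0.2765; P(species A) ≈ 0.6800, P(species B) ≈ 0.0367, P(species C) ≈ 0.2833
After 'present': normaliser = 0.5·0.6800 + 0.7·0.0367 + 0.5·0.2833; P(species A) ≈ 0.6701, P(species B) ≈ 0.0507, P(species C) ≈ 0.2792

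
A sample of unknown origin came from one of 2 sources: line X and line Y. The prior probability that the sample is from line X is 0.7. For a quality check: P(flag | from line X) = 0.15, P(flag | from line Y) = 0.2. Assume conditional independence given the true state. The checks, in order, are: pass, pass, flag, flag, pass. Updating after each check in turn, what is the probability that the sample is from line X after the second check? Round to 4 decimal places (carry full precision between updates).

0.7248

After 'pass': P(line X) = 0.85·0.7000 / (0.85·0.7000 + 0.8·0.3000) ≈ 0.7126
After 'pass': P(line X) = 0.85·0.7126 / (0.85·0.7126 + 0.8·0.2874) ≈ 0.7248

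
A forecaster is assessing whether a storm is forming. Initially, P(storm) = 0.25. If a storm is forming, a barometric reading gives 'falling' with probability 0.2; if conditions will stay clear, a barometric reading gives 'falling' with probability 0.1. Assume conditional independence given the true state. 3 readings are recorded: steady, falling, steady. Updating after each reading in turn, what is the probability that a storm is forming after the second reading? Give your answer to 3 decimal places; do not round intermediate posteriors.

0.372

After 'steady': P(storm) = 0.8·0.2500 / (0.8·0.2500 + 0.9·0.7500) ≈ 0.2286
After 'falling': P(storm) = 0.2·0.2286 / (0.2·0.2286 + 0.1·0.7714) ≈ 0.3721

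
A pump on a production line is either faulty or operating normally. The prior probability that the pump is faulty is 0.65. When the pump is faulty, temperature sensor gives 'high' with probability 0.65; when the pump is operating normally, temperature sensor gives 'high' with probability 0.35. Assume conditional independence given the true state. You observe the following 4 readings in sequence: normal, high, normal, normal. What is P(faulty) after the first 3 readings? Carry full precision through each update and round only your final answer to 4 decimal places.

0.5000

Each posterior becomes the prior for the next update.
After 'normal': P(faulty) = 0.35·0.6500 / (0.35·0.6500 + 0.65·0.3500) ≈ 0.5000
After 'high': P(faulty) = 0.65·0.5000 / (0.65·0.5000 + 0.35·0.5000) ≈ 0.6500
After 'normal': P(faulty) = 0.35·0.6500 / (0.35·0.6500 + 0.65·0.3500) ≈ 0.5000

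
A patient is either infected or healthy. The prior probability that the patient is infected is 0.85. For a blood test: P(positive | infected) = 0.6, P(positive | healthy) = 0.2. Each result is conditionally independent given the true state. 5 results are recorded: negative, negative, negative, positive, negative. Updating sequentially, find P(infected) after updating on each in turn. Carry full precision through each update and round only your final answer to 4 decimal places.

After 'negative': P(infected) = 0.4·0.8500 / (0.4·0.8500 + 0.8·0.1500) ≈ 0.7391
After 'negative': P(infected) = 0.4·0.7391 / (0.4·0.7391 + 0.8·0.2609) ≈ 0.5862
After 'negative': P(infected) = 0.4·0.5862 / (0.4·0.5862 + 0.8·0.4138) ≈ 0.4146
After 'positive': P(infected) = 0.6·0.4146 / (0.6·0.4146 + 0.2·0.5854) ≈ 0.6800
After 'negative': P(infected) = 0.4·0.6800 / (0.4·0.6800 + 0.8·0.3200) ≈ 0.5152

0.5152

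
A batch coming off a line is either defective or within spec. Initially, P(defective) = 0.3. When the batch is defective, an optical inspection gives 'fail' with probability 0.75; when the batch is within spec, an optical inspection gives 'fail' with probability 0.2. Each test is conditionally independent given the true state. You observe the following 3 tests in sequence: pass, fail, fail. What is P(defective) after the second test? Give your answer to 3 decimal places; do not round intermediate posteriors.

Apply Bayes' rule sequentially, carrying P(defective) forward.
After 'pass': P(defective) = 0.25·0.3000 / (0.25·0.3000 + 0.8·0.7000) ≈ 0.1181
After 'fail': P(defective) = 0.75·0.1181 / (0.75·0.1181 + 0.2·0.8819) ≈ 0.3343

0.334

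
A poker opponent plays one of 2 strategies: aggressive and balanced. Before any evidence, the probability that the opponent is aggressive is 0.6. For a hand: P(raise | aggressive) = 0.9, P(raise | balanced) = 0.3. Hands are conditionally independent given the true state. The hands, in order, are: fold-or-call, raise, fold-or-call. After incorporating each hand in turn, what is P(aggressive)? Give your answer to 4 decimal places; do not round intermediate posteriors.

Each posterior becomes the prior for the next update.
After 'fold-or-call': P(aggressive) = 0.1·0.6000 / (0.1·0.6000 + 0.7·0.4000) ≈ 0.1765
After 'raise': P(aggressive) = 0.9·0.1765 / (0.9·0.1765 + 0.3·0.8235) ≈ 0.3913
After 'fold-or-call': P(aggressive) = 0.1·0.3913 / (0.1·0.3913 + 0.7·0.6087) ≈ 0.0841

0.0841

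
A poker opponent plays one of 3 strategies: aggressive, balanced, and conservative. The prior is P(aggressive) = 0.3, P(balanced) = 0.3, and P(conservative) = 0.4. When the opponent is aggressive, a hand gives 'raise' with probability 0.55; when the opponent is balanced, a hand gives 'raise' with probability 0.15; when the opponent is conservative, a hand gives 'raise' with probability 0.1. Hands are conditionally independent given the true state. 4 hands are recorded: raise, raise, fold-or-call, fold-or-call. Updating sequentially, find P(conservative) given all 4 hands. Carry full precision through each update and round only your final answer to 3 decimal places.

After 'raise': normaliser = 0.55·0.3000 + 0.15·0.3000 + 0.1·0.4000; P(aggressive) ≈ 0.6600, P(balanced) ≈ 0.1800, P(conservative) ≈ 0.1600
After 'raise': normaliser = 0.55·0.6600 + 0.15·0.1800 + 0.1·0.1600; P(aggressive) ≈ 0.8941, P(balanced) ≈ 0.0665, P(conservative) ≈ 0.0394
After 'fold-or-call': normaliser = 0.45·0.8941 + 0.85·0.0665 + 0.9·0.0394; P(aggressive) ≈ 0.8139, P(balanced) ≈ 0.1143, P(conservative) ≈ 0.0717
After 'fold-or-call': normaliser = 0.45·0.8139 + 0.85·0.1143 + 0.9·0.0717; P(aggressive) ≈ 0.6936, P(balanced) ≈ 0.1841, P(conservative) ≈ 0.1223

0.122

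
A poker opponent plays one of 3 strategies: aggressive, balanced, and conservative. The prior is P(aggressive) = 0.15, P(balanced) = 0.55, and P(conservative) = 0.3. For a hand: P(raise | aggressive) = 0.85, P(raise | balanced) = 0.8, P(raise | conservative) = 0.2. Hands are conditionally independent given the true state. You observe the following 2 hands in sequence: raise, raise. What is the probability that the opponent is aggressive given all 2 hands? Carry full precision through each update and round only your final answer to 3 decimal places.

After 'raise': normaliser = 0.85·0.1500 + 0.8·0.5500 + 0.2·0.3000; P(aggressive) ≈ 0.2032, P(balanced) ≈ 0.7012, P(conservative) ≈ 0.0956
After 'raise': normaliser = 0.85·0.2032 + 0.8·0.7012 + 0.2·0.0956; P(aggressive) ≈ 0.2294, P(balanced) ≈ 0.7452, P(conservative) ≈ 0.0254

0.229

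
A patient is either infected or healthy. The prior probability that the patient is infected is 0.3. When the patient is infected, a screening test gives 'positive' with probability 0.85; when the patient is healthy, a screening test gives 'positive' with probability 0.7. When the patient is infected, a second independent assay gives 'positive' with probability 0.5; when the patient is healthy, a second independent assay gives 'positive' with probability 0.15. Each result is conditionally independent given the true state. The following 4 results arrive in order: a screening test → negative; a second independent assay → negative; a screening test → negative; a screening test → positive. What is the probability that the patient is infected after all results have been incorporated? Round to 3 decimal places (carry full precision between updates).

After a screening test='negative': P(infected) = 0.15·0.3000 / (0.15·0.3000 + 0.3·0.7000) ≈ 0.1765
After a second independent assay='negative': P(infected) = 0.5·0.1765 / (0.5·0.1765 + 0.85·0.8235) ≈ 0.1119
After a screening test='negative': P(infected) = 0.15·0.1119 / (0.15·0.1119 + 0.3·0.8881) ≈ 0.0593
After a screening test='positive': P(infected) = 0.85·0.0593 / (0.85·0.0593 + 0.7·0.9407) ≈ 0.0711

0.071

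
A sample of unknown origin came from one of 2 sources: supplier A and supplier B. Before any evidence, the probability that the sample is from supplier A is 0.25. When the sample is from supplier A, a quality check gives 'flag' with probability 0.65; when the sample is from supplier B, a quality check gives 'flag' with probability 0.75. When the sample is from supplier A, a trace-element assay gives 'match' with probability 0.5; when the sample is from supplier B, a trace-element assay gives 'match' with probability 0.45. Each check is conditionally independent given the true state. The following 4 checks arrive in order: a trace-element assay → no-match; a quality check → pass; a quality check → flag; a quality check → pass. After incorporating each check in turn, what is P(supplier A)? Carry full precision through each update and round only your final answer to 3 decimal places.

0.340

After a trace-element assay='no-match': P(supplier A) = 0.5·0.2500 / (0.5·0.2500 + 0.55·0.7500) ≈ 0.2326
After a quality check='pass': P(supplier A) = 0.35·0.2326 / (0.35·0.2326 + 0.25·0.7674) ≈ 0.2979
After a quality check='flag': P(supplier A) = 0.65·0.2979 / (0.65·0.2979 + 0.75·0.7021) ≈ 0.2688
After a quality check='pass': P(supplier A) = 0.35·0.2688 / (0.35·0.2688 + 0.25·0.7312) ≈ 0.3398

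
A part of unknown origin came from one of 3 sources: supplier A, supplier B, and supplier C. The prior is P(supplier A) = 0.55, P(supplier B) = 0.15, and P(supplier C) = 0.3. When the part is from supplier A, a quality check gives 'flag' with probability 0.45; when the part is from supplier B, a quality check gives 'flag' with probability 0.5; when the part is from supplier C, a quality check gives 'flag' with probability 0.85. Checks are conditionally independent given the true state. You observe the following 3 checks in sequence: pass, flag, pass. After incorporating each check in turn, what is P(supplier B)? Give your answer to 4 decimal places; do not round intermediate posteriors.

Apply Bayes' rule sequentially, carrying P(supplier B) forward.
After 'pass': normaliser = 0.55·0.5500 + 0.5·0.1500 + 0.15·0.3000; P(supplier A) ≈ 0.7160, P(supplier B) ≈ 0.1775, P(supplier C) ≈ 0.1065
After 'flag': normaliser = 0.45·0.7160 + 0.5·0.1775 + 0.85·0.1065; P(supplier A) ≈ 0.6425, P(supplier B) ≈ 0.1770, P(supplier C) ≈ 0.1805
After 'pass': normaliser = 0.55·0.6425 + 0.5·0.1770 + 0.15·0.1805; P(supplier A) ≈ 0.7535, P(supplier B) ≈ 0.1887, P(supplier C) ≈ 0.0577

0.1887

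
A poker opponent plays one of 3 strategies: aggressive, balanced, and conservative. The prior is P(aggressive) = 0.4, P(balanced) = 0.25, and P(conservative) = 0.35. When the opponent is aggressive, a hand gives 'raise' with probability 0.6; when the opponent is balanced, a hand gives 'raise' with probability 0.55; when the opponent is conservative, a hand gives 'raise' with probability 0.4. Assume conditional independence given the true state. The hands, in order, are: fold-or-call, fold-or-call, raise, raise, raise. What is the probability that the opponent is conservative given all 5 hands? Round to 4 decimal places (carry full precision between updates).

Each posterior becomes the prior for the next update.
After 'fold-or-call': normaliser = 0.4·0.4000 + 0.45·0.2500 + 0.6·0.3500; P(aggressive) ≈ 0.3316, P(balanced) ≈ 0.2332, P(conservative) ≈ 0.4352
After 'fold-or-call': normaliser = 0.4·0.3316 + 0.45·0.2332 + 0.6·0.4352; P(aggressive) ≈ 0.2660, P(balanced) ≈ 0.2104, P(conservative) ≈ 0.5236
After 'raise': normaliser = 0.6·0.2660 + 0.55·0.2104 + 0.4·0.5236; P(aggressive) ≈ 0.3292, P(balanced) ≈ 0.2387, P(conservative) ≈ 0.4321
After 'raise': normaliser = 0.6·0.3292 + 0.55·0.2387 + 0.4·0.4321; P(aggressive) ≈ 0.3938, P(balanced) ≈ 0.2617, P(conservative) ≈ 0.3445
After 'raise': normaliser = 0.6·0.3938 + 0.55·0.2617 + 0.4·0.3445; P(aggressive) ≈ 0.4561, P(balanced) ≈ 0.2779, P(conservative) ≈ 0.2660

0.2660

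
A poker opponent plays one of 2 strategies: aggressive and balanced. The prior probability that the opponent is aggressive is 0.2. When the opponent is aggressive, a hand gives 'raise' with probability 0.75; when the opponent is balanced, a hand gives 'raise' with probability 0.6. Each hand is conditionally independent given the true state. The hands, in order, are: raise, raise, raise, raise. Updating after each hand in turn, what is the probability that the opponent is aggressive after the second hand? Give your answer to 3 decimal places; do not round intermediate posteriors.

Each posterior becomes the prior for the next update.
After 'raise': P(aggressive) = 0.75·0.2000 / (0.75·0.2000 + 0.6·0.8000) ≈ 0.2381
After 'raise': P(aggressive) = 0.75·0.2381 / (0.75·0.2381 + 0.6·0.7619) ≈ 0.2809

0.281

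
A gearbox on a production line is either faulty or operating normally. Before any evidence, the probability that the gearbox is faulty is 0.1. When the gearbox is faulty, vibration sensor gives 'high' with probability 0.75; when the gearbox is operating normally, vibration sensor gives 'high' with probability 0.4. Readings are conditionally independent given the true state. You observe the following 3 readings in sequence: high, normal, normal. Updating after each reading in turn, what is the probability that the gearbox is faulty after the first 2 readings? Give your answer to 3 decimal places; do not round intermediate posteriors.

Apply Bayes' rule sequentially, carrying P(faulty) forward.
After 'high': P(faulty) = 0.75·0.1000 / (0.75·0.1000 + 0.4·0.9000) ≈ 0.1724
After 'normal': P(faulty) = 0.25·0.1724 / (0.25·0.1724 + 0.6·0.8276) ≈ 0.0799

0.080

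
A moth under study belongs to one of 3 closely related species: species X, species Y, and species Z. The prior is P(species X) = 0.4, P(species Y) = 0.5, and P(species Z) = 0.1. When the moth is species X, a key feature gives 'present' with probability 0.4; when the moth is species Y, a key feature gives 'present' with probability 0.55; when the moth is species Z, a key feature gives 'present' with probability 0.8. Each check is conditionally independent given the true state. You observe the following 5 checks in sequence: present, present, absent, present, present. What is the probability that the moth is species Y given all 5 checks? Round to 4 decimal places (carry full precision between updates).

0.5895

After 'present': normaliser = 0.4·0.4000 + 0.55·0.5000 + 0.8·0.1000; P(species X) ≈ 0.3107, P(species Y) ≈ 0.5340, P(species Z) ≈ 0.1553
After 'present': normaliser = 0.4·0.3107 + 0.55·0.5340 + 0.8·0.1553; P(species X) ≈ 0.2292, P(species Y) ≈ 0.5416, P(species Z) ≈ 0.2292
After 'absent': normaliser = 0.6·0.2292 + 0.45·0.5416 + 0.2·0.2292; P(species X) ≈ 0.3220, P(species Y) ≈ 0.5707, P(species Z) ≈ 0.1073
After 'present': normaliser = 0.4·0.3220 + 0.55·0.5707 + 0.8·0.1073; P(species X) ≈ 0.2437, P(species Y) ≈ 0.5939, P(species Z) ≈ 0.1625
After 'present': normaliser = 0.4·0.2437 + 0.55·0.5939 + 0.8·0.1625; P(species X) ≈ 0.1759, P(species Y) ≈ 0.5895, P(species Z) ≈ 0.2346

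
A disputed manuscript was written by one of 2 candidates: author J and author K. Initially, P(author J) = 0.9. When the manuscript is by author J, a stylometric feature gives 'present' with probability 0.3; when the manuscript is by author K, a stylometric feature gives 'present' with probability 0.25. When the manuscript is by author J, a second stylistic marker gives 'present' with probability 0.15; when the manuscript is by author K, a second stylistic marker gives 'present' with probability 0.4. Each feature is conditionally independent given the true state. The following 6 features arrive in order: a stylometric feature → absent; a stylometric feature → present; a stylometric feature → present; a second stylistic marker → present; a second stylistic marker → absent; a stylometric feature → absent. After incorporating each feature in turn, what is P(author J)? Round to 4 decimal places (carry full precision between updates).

0.8571

Apply Bayes' rule sequentially, carrying P(author J) forward.
After a stylometric feature='absent': P(author J) = 0.7·0.9000 / (0.7·0.9000 + 0.75·0.1000) ≈ 0.8936
After a stylometric feature='present': P(author J) = 0.3·0.8936 / (0.3·0.8936 + 0.25·0.1064) ≈ 0.9097
After a stylometric feature='present': P(author J) = 0.3·0.9097 / (0.3·0.9097 + 0.25·0.0903) ≈ 0.9236
After a second stylistic marker='present': P(author J) = 0.15·0.9236 / (0.15·0.9236 + 0.4·0.0764) ≈ 0.8194
After a second stylistic marker='absent': P(author J) = 0.85·0.8194 / (0.85·0.8194 + 0.6·0.1806) ≈ 0.8653
After a stylometric feature='absent': P(author J) = 0.7·0.8653 / (0.7·0.8653 + 0.75·0.1347) ≈ 0.8571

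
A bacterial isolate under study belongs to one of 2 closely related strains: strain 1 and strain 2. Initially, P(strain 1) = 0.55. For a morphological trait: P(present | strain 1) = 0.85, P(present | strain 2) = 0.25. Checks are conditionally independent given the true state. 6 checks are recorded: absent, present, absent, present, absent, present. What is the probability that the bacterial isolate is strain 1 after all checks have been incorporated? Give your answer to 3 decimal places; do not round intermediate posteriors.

After 'absent': P(strain 1) = 0.15·0.5500 / (0.15·0.5500 + 0.75·0.4500) ≈ 0.1964
After 'present': P(strain 1) = 0.85·0.1964 / (0.85·0.1964 + 0.25·0.8036) ≈ 0.4539
After 'absent': P(strain 1) = 0.15·0.4539 / (0.15·0.4539 + 0.75·0.5461) ≈ 0.1425
After 'present': P(strain 1) = 0.85·0.1425 / (0.85·0.1425 + 0.25·0.8575) ≈ 0.3611
After 'absent': P(strain 1) = 0.15·0.3611 / (0.15·0.3611 + 0.75·0.6389) ≈ 0.1016
After 'present': P(strain 1) = 0.85·0.1016 / (0.85·0.1016 + 0.25·0.8984) ≈ 0.2776

0.278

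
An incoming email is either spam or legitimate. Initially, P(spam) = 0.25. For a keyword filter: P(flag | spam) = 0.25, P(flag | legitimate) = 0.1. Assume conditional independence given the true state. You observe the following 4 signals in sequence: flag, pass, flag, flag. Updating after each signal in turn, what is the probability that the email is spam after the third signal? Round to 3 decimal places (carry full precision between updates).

After 'flag': P(spam) = 0.25·0.2500 / (0.25·0.2500 + 0.1·0.7500) ≈ 0.4545
After 'pass': P(spam) = 0.75·0.4545 / (0.75·0.4545 + 0.9·0.5455) ≈ 0.4098
After 'flag': P(spam) = 0.25·0.4098 / (0.25·0.4098 + 0.1·0.5902) ≈ 0.6345

0.635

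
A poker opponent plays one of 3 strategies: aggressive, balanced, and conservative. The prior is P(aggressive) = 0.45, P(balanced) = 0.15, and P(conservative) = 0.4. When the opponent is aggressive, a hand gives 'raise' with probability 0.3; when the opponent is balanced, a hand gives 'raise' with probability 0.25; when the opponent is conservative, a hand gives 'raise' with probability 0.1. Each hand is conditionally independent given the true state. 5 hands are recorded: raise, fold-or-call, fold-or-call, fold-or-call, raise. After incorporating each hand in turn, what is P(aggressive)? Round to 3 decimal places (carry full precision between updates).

Each posterior becomes the prior for the next update.
After 'raise': normaliser = 0.3·0.4500 + 0.25·0.1500 + 0.1·0.4000; P(aggressive) ≈ 0.6353, P(balanced) ≈ 0.1765, P(conservative) ≈ 0.1882
After 'fold-or-call': normaliser = 0.7·0.6353 + 0.75·0.1765 + 0.9·0.1882; P(aggressive) ≈ 0.5957, P(balanced) ≈ 0.1773, P(conservative) ≈ 0.2270
After 'fold-or-call': normaliser = 0.7·0.5957 + 0.75·0.1773 + 0.9·0.2270; P(aggressive) ≈ 0.5529, P(balanced) ≈ 0.1763, P(conservative) ≈ 0.2708
After 'fold-or-call': normaliser = 0.7·0.5529 + 0.75·0.1763 + 0.9·0.2708; P(aggressive) ≈ 0.5073, P(balanced) ≈ 0.1733, P(conservative) ≈ 0.3194
After 'raise': normaliser = 0.3·0.5073 + 0.25·0.1733 + 0.1·0.3194; P(aggressive) ≈ 0.6691, P(balanced) ≈ 0.1905, P(conservative) ≈ 0.1404

0.669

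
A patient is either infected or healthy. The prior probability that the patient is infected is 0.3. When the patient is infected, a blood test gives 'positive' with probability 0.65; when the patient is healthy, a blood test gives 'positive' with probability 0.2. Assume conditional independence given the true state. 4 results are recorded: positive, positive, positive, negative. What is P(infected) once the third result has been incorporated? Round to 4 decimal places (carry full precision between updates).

Apply Bayes' rule sequentially, carrying P(infected) forward.
After 'positive': P(infected) = 0.65·0.3000 / (0.65·0.3000 + 0.2·0.7000) ≈ 0.5821
After 'positive': P(infected) = 0.65·0.5821 / (0.65·0.5821 + 0.2·0.4179) ≈ 0.8191
After 'positive': P(infected) = 0.65·0.8191 / (0.65·0.8191 + 0.2·0.1809) ≈ 0.9364

0.9364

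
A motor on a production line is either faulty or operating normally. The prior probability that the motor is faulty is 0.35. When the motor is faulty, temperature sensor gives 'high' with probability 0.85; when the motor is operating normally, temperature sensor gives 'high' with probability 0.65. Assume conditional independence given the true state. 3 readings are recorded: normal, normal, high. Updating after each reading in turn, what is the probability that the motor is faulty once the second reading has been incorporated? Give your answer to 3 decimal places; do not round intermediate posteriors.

After 'normal': P(faulty) = 0.15·0.3500 / (0.15·0.3500 + 0.35·0.6500) ≈ 0.1875
After 'normal': P(faulty) = 0.15·0.1875 / (0.15·0.1875 + 0.35·0.8125) ≈ 0.0900

0.090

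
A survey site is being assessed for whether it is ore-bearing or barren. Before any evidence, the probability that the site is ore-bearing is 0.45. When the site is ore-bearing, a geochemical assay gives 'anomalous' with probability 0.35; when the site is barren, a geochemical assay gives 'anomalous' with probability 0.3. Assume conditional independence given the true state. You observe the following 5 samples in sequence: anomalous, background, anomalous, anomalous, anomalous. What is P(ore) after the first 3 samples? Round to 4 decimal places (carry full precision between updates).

After 'anomalous': P(ore) = 0.35·0.4500 / (0.35·0.4500 + 0.3·0.5500) ≈ 0.4884
After 'background': P(ore) = 0.65·0.4884 / (0.65·0.4884 + 0.7·0.5116) ≈ 0.4699
After 'anomalous': P(ore) = 0.35·0.4699 / (0.35·0.4699 + 0.3·0.5301) ≈ 0.5084

0.5084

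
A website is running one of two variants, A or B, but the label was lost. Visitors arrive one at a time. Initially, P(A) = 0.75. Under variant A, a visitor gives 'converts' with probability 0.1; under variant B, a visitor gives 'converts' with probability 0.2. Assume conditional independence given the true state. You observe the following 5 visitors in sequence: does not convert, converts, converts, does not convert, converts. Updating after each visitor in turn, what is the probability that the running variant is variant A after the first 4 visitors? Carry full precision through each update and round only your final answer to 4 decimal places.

0.4870

After 'does not convert': P(A) = 0.9·0.7500 / (0.9·0.7500 + 0.8·0.2500) ≈ 0.7714
After 'converts': P(A) = 0.1·0.7714 / (0.1·0.7714 + 0.2·0.2286) ≈ 0.6279
After 'converts': P(A) = 0.1·0.6279 / (0.1·0.6279 + 0.2·0.3721) ≈ 0.4576
After 'does not convert': P(A) = 0.9·0.4576 / (0.9·0.4576 + 0.8·0.5424) ≈ 0.4870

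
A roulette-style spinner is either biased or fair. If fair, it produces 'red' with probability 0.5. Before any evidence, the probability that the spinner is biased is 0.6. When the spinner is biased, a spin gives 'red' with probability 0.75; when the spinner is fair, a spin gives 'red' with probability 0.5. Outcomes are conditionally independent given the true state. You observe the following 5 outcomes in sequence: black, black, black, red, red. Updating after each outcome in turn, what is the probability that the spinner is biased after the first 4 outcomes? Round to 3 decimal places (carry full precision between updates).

0.220

Apply Bayes' rule sequentially, carrying P(biased) forward.
After 'black': P(biased) = 0.25·0.6000 / (0.25·0.6000 + 0.5·0.4000) ≈ 0.4286
After 'black': P(biased) = 0.25·0.4286 / (0.25·0.4286 + 0.5·0.5714) ≈ 0.2727
After 'black': P(biased) = 0.25·0.2727 / (0.25·0.2727 + 0.5·0.7273) ≈ 0.1579
After 'red': P(biased) = 0.75·0.1579 / (0.75·0.1579 + 0.5·0.8421) ≈ 0.2195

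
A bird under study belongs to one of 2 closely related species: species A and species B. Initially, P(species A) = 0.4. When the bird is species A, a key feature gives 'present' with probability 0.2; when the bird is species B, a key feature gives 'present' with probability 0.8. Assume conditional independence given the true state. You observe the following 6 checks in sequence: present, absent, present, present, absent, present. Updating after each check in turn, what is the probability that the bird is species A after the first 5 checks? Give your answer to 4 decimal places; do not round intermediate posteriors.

0.1429

After 'present': P(species A) = 0.2·0.4000 / (0.2·0.4000 + 0.8·0.6000) ≈ 0.1429
After 'absent': P(species A) = 0.8·0.1429 / (0.8·0.1429 + 0.2·0.8571) ≈ 0.4000
After 'present': P(species A) = 0.2·0.4000 / (0.2·0.4000 + 0.8·0.6000) ≈ 0.1429
After 'present': P(species A) = 0.2·0.1429 / (0.2·0.1429 + 0.8·0.8571) ≈ 0.0400
After 'absent': P(species A) = 0.8·0.0400 / (0.8·0.0400 + 0.2·0.9600) ≈ 0.1429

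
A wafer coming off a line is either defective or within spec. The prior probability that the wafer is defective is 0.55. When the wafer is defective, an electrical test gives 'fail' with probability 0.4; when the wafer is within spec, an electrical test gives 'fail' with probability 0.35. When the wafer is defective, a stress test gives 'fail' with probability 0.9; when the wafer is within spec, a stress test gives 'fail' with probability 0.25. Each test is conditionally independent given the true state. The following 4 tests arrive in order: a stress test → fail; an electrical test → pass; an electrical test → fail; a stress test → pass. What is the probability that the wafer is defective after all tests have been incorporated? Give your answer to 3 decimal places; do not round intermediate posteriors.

After a stress test='fail': P(defective) = 0.9·0.5500 / (0.9·0.5500 + 0.25·0.4500) ≈ 0.8148
After an electrical test='pass': P(defective) = 0.6·0.8148 / (0.6·0.8148 + 0.65·0.1852) ≈ 0.8024
After an electrical test='fail': P(defective) = 0.4·0.8024 / (0.4·0.8024 + 0.35·0.1976) ≈ 0.8228
After a stress test='pass': P(defective) = 0.1·0.8228 / (0.1·0.8228 + 0.75·0.1772) ≈ 0.3823

0.382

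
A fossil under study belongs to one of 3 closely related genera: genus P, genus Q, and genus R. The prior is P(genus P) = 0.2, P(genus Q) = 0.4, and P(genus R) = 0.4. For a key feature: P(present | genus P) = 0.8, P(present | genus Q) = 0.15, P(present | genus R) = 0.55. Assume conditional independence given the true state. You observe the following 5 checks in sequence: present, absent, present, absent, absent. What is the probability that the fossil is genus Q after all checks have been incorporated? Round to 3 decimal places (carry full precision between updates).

0.314

After 'present': normaliser = 0.8·0.2000 + 0.15·0.4000 + 0.55·0.4000; P(genus P) ≈ 0.3636, P(genus Q) ≈ 0.1364, P(genus R) ≈ 0.5000
After 'absent': normaliser = 0.2·0.3636 + 0.85·0.1364 + 0.45·0.5000; P(genus P) ≈ 0.1758, P(genus Q) ≈ 0.2802, P(genus R) ≈ 0.5440
After 'present': normaliser = 0.8·0.1758 + 0.15·0.2802 + 0.55·0.5440; P(genus P) ≈ 0.2919, P(genus Q) ≈ 0.0872, P(genus R) ≈ 0.6209
After 'absent': normaliser = 0.2·0.2919 + 0.85·0.0872 + 0.45·0.6209; P(genus P) ≈ 0.1417, P(genus Q) ≈ 0.1800, P(genus R) ≈ 0.6783
After 'absent': normaliser = 0.2·0.1417 + 0.85·0.1800 + 0.45·0.6783; P(genus P) ≈ 0.0583, P(genus Q) ≈ 0.3144, P(genus R) ≈ 0.6273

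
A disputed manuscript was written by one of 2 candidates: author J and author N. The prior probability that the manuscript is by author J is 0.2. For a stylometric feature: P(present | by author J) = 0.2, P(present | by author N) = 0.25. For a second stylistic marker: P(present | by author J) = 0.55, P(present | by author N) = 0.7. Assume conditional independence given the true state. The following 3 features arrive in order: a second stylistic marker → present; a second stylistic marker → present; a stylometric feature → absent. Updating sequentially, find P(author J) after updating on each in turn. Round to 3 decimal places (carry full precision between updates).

0.141

After a second stylistic marker='present': P(author J) = 0.55·0.2000 / (0.55·0.2000 + 0.7·0.8000) ≈ 0.1642
After a second stylistic marker='present': P(author J) = 0.55·0.1642 / (0.55·0.1642 + 0.7·0.8358) ≈ 0.1337
After a stylometric feature='absent': P(author J) = 0.8·0.1337 / (0.8·0.1337 + 0.75·0.8663) ≈ 0.1414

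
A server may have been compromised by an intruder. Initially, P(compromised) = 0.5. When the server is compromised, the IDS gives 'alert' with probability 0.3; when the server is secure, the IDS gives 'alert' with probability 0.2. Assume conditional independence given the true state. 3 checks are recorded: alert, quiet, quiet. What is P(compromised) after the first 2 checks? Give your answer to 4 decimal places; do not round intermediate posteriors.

0.5676

After 'alert': P(compromised) = 0.3·0.5000 / (0.3·0.5000 + 0.2·0.5000) ≈ 0.6000
After 'quiet': P(compromised) = 0.7·0.6000 / (0.7·0.6000 + 0.8·0.4000) ≈ 0.5676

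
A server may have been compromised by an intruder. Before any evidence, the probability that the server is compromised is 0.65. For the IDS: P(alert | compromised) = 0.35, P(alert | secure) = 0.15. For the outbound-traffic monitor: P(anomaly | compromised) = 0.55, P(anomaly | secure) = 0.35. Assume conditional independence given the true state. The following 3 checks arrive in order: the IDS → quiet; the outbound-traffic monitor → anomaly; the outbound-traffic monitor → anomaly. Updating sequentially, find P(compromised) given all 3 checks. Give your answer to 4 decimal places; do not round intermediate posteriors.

After the IDS='quiet': P(compromised) = 0.65·0.6500 / (0.65·0.6500 + 0.85·0.3500) ≈ 0.5868
After the outbound-traffic monitor='anomaly': P(compromised) = 0.55·0.5868 / (0.55·0.5868 + 0.35·0.4132) ≈ 0.6906
After the outbound-traffic monitor='anomaly': P(compromised) = 0.55·0.6906 / (0.55·0.6906 + 0.35·0.3094) ≈ 0.7781

0.7781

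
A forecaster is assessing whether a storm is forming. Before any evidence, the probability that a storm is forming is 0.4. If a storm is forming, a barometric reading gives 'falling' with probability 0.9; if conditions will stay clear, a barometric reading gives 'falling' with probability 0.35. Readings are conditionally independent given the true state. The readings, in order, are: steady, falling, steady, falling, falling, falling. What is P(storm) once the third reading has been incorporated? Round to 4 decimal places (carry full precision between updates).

0.0390

After 'steady': P(storm) = 0.1·0.4000 / (0.1·0.4000 + 0.65·0.6000) ≈ 0.0930
After 'falling': P(storm) = 0.9·0.0930 / (0.9·0.0930 + 0.35·0.9070) ≈ 0.2087
After 'steady': P(storm) = 0.1·0.2087 / (0.1·0.2087 + 0.65·0.7913) ≈ 0.0390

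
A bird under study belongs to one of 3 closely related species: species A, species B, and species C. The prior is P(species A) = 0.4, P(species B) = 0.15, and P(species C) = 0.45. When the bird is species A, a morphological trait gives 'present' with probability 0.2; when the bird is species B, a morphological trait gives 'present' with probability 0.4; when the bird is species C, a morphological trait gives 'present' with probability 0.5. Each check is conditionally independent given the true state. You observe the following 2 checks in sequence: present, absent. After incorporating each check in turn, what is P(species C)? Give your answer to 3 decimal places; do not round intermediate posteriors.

0.529

After 'present': normaliser = 0.2·0.4000 + 0.4·0.1500 + 0.5·0.4500; P(species A) ≈ 0.2192, P(species B) ≈ 0.1644, P(species C) ≈ 0.6164
After 'absent': normaliser = 0.8·0.2192 + 0.6·0.1644 + 0.5·0.6164; P(species A) ≈ 0.3012, P(species B) ≈ 0.1694, P(species C) ≈ 0.5294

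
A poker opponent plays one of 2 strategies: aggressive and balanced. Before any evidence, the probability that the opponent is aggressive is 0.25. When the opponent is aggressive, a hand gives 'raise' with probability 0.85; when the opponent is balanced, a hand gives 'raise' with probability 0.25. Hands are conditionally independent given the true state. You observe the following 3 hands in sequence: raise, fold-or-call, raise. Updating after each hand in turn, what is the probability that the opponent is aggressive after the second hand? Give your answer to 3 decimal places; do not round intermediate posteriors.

0.185

After 'raise': P(aggressive) = 0.85·0.2500 / (0.85·0.2500 + 0.25·0.7500) ≈ 0.5312
After 'fold-or-call': P(aggressive) = 0.15·0.5312 / (0.15·0.5312 + 0.75·0.4688) ≈ 0.1848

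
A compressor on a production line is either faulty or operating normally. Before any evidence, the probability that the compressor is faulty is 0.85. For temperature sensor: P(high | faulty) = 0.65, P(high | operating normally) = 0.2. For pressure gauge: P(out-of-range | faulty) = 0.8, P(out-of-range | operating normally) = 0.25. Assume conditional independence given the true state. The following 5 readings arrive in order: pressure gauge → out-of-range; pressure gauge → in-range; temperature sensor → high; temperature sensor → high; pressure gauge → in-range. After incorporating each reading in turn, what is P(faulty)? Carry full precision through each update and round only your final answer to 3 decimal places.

0.932

After pressure gauge='out-of-range': P(faulty) = 0.8·0.8500 / (0.8·0.8500 + 0.25·0.1500) ≈ 0.9477
After pressure gauge='in-range': P(faulty) = 0.2·0.9477 / (0.2·0.9477 + 0.75·0.0523) ≈ 0.8286
After temperature sensor='high': P(faulty) = 0.65·0.8286 / (0.65·0.8286 + 0.2·0.1714) ≈ 0.9402
After temperature sensor='high': P(faulty) = 0.65·0.9402 / (0.65·0.9402 + 0.2·0.0598) ≈ 0.9808
After pressure gauge='in-range': P(faulty) = 0.2·0.9808 / (0.2·0.9808 + 0.75·0.0192) ≈ 0.9316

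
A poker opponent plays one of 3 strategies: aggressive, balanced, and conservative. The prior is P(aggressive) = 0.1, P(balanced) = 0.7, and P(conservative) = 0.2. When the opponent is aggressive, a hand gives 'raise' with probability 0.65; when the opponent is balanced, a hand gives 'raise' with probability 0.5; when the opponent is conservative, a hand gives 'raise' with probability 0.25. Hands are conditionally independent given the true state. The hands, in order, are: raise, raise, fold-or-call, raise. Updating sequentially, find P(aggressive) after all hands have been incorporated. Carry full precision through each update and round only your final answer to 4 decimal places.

Each posterior becomes the prior for the next update.
After 'raise': normaliser = 0.65·0.1000 + 0.5·0.7000 + 0.25·0.2000; P(aggressive) ≈ 0.1398, P(balanced) ≈ 0.7527, P(conservative) ≈ 0.1075
After 'raise': normaliser = 0.65·0.1398 + 0.5·0.7527 + 0.25·0.1075; P(aggressive) ≈ 0.1839, P(balanced) ≈ 0.7617, P(conservative) ≈ 0.0544
After 'fold-or-call': normaliser = 0.35·0.1839 + 0.5·0.7617 + 0.75·0.0544; P(aggressive) ≈ 0.1324, P(balanced) ≈ 0.7836, P(conservative) ≈ 0.0840
After 'raise': normaliser = 0.65·0.1324 + 0.5·0.7836 + 0.25·0.0840; P(aggressive) ≈ 0.1725, P(balanced) ≈ 0.7854, P(conservative) ≈ 0.0421

0.1725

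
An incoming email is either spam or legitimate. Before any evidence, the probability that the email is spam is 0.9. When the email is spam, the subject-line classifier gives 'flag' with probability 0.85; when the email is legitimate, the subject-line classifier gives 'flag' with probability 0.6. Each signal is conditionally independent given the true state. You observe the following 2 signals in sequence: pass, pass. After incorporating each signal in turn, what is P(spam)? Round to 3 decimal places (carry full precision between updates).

0.559

Apply Bayes' rule sequentially, carrying P(spam) forward.
After 'pass': P(spam) = 0.15·0.9000 / (0.15·0.9000 + 0.4·0.1000) ≈ 0.7714
After 'pass': P(spam) = 0.15·0.7714 / (0.15·0.7714 + 0.4·0.2286) ≈ 0.5586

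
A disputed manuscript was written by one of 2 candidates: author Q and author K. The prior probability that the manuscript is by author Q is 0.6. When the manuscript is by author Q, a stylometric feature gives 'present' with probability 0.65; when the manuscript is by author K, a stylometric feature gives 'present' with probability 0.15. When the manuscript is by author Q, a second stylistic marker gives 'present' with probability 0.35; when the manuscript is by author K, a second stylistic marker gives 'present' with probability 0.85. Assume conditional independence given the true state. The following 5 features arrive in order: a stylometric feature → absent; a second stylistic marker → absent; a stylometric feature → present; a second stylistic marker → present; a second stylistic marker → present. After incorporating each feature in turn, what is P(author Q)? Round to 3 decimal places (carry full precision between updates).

Each posterior becomes the prior for the next update.
After a stylometric feature='absent': P(author Q) = 0.35·0.6000 / (0.35·0.6000 + 0.85·0.4000) ≈ 0.3818
After a second stylistic marker='absent': P(author Q) = 0.65·0.3818 / (0.65·0.3818 + 0.15·0.6182) ≈ 0.7280
After a stylometric feature='present': P(author Q) = 0.65·0.7280 / (0.65·0.7280 + 0.15·0.2720) ≈ 0.9206
After a second stylistic marker='present': P(author Q) = 0.35·0.9206 / (0.35·0.9206 + 0.85·0.0794) ≈ 0.8269
After a second stylistic marker='present': P(author Q) = 0.35·0.8269 / (0.35·0.8269 + 0.85·0.1731) ≈ 0.6629

0.663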